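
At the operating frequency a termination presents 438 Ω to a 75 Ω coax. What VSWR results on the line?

VSWR ≈ 5.84

Γ = (438 − 75)/(438 + 75) = 0.708
VSWR = (1 + 0.708)/(1 − 0.708)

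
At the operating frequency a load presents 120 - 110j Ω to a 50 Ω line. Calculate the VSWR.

Γ = (Z_L − Z_0)/(Z_L + Z_0) = (70 − j110)/(170 − j110)
|Γ| = 130/202 = 0.644
VSWR = (1 + |Γ|)/(1 − |Γ|) = 1.64/0.356

VSWR ≈ 4.62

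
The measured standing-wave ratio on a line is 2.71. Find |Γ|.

|Γ| = (S − 1)/(S + 1) = (2.71 − 1)/(2.71 + 1) = 1.71/3.71

|Γ| ≈ 0.461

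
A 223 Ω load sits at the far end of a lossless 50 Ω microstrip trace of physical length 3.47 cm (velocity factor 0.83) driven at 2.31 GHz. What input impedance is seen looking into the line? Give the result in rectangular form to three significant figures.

λ = v/f = 0.83·c / 2.31 GHz = 0.108 m
βl = 2π·l/λ = 2π × 0.322 = 116°
tan(βl) = tan(116°) = -2.06
Z_in = Z_0·(Z_L + jZ_0·tanβl)/(Z_0 + jZ_L·tanβl)
     = 50·(223 − j103)/(50 − j459)

Z_in ≈ 13.7 + j22.8 Ω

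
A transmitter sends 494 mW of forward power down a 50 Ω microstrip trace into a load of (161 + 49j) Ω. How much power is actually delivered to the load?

P_delivered ≈ 339 mW

|Γ| = |(111 + j49)/(211 + j49)| = 0.56
|Γ|² = 0.314
P_refl = |Γ|²·P_inc = 155 mW, P_del = (1 − |Γ|²)·P_inc = 339 mW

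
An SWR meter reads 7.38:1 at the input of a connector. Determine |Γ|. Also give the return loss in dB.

|Γ| = (S − 1)/(S + 1) = (7.38 − 1)/(7.38 + 1) = 6.38/8.38
RL = −20·log₁₀|Γ| = −20·log₁₀(0.761)

|Γ| ≈ 0.761; return loss ≈ 2.37 dB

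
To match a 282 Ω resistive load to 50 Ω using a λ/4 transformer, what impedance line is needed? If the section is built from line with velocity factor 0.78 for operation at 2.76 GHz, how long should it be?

Z_qwt ≈ 119 Ω; length ≈ 2.12 cm

Z_qwt = √(Z_0·R_L) = √(50 × 282) = √14100
λ = 0.78·c/f = 0.0848 m, so l = λ/4 = 0.0212 m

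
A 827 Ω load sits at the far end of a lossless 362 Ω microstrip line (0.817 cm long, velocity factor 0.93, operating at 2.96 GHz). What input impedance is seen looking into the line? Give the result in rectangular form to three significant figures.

λ = v/f = 0.93·c / 2.96 GHz = 0.0943 m
βl = 2π·l/λ = 2π × 0.0867 = 31.2°
tan(βl) = tan(31.2°) = 0.606
Z_in = Z_0·(Z_L + jZ_0·tanβl)/(Z_0 + jZ_L·tanβl)
     = 362·(827 + j219)/(362 + j501)

Z_in ≈ 388 − j317 Ω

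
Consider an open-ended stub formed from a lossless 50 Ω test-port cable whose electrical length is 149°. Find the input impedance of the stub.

Z_in ≈ +j83.2 Ω

tan(βl) = -0.601
For an open-ended stub, Z_in = −jZ_0·cot(βl) = −jZ_0/tan(βl)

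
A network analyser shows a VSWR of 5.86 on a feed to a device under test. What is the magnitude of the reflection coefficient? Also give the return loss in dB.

|Γ| ≈ 0.708; return loss ≈ 2.99 dB

|Γ| = (S − 1)/(S + 1) = (5.86 − 1)/(5.86 + 1) = 4.86/6.86
RL = −20·log₁₀|Γ| = −20·log₁₀(0.708)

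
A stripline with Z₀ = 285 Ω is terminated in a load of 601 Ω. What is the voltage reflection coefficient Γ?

Γ = 0.357

Γ = (Z_L − Z_0)/(Z_L + Z_0) = (601 − 285)/(601 + 285) = 316/886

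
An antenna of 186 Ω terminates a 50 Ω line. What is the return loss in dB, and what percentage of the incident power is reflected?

RL ≈ 4.79 dB; 33.2% of incident power reflected

Γ = (186 − 50)/(186 + 50) = 0.576
RL = −20·log₁₀(0.576) = 4.79 dB
P_refl/P_inc = |Γ|² = 0.332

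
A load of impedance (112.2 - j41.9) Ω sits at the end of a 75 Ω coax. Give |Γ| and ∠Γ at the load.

Γ ≈ 0.292 ∠ -35.8°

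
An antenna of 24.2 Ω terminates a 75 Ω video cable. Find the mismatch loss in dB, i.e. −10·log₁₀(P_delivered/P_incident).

Γ = (24.2 − 75)/(24.2 + 75) = -0.512
|Γ|² = 0.262, so P_del/P_inc = 1 − |Γ|² = 0.738
ML = −10·log₁₀(1 − |Γ|²)

mismatch loss ≈ 1.32 dB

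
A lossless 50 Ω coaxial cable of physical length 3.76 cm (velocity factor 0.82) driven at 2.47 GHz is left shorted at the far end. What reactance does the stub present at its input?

X_in ≈ -48.4 Ω (capacitive)

λ = v/f = 0.82·c / 2.47 GHz = 0.0996 m
βl = 2π·l/λ = 2π × 0.378 = 136°
tan(βl) = -0.969
For a shorted stub, Z_in = jZ_0·tan(βl)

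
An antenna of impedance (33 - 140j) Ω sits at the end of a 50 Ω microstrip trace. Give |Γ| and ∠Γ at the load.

Γ = (Z_L − Z_0)/(Z_L + Z_0) = (-17 − j140)/(83 − j140)
|Γ| = 141/163 = 0.867

Γ ≈ 0.867 ∠ -37.6°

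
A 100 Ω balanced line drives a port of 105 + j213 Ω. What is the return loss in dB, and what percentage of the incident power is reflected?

RL ≈ 2.84 dB; 51.9% of incident power reflected

Γ = (5 + j213)/(205 + j213), |Γ| = 0.721
RL = −20·log₁₀(0.721) = 2.84 dB
P_refl/P_inc = |Γ|² = 0.519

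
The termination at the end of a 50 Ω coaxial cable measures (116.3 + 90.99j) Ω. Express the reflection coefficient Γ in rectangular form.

Γ ≈ 0.537 + j0.253

Γ = (Z_L − Z_0)/(Z_L + Z_0) = (66.3 + j90.99)/(166.3 + j90.99)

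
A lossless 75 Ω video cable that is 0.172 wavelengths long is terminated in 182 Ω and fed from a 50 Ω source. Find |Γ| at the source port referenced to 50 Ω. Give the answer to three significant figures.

βl = 2π × 0.172 = 61.9°
tan(βl) = 1.87
Z_in = Z_0·(Z_L + jZ_0·tanβl)/(Z_0 + jZ_L·tanβl) = 37.9 − j31.7 Ω
Γ_s = (Z_in − Z_s)/(Z_in + Z_s) = (-12.1 − j31.7)/(87.9 − j31.7), |Γ_s| = 0.363

|Γ| ≈ 0.363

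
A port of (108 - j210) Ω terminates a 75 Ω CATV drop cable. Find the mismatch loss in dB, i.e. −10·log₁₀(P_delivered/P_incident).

mismatch loss ≈ 3.79 dB

Γ = (33 − j210)/(183 − j210), |Γ| = 0.763
|Γ|² = 0.582, so P_del/P_inc = 1 − |Γ|² = 0.418
ML = −10·log₁₀(1 − |Γ|²)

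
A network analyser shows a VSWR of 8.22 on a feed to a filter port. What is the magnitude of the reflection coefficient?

|Γ| ≈ 0.783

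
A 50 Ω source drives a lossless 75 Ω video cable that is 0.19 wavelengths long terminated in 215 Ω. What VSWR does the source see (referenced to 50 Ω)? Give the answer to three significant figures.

βl = 2π × 0.19 = 68.4°
tan(βl) = 2.53
Z_in = Z_0·(Z_L + jZ_0·tanβl)/(Z_0 + jZ_L·tanβl) = 29.7 − j25.6 Ω
Γ_s = (Z_in − Z_s)/(Z_in + Z_s) = (-20.3 − j25.6)/(79.7 − j25.6), |Γ_s| = 0.39
VSWR = (1 + |Γ_s|)/(1 − |Γ_s|)

VSWR ≈ 2.28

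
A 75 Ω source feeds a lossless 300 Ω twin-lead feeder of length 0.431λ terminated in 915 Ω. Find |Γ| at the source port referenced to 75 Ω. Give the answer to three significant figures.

βl = 2π × 0.431 = 155°
tan(βl) = -0.463
Z_in = Z_0·(Z_L + jZ_0·tanβl)/(Z_0 + jZ_L·tanβl) = 371 + j385 Ω
Γ_s = (Z_in − Z_s)/(Z_in + Z_s) = (296 + j385)/(446 + j385), |Γ_s| = 0.824

|Γ| ≈ 0.824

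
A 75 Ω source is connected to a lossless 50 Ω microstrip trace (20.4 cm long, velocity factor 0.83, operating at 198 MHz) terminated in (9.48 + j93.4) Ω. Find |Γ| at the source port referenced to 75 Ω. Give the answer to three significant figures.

|Γ| ≈ 0.909

λ = v/f = 0.83·c / 198 MHz = 1.26 m
βl = 2π·l/λ = 2π × 0.162 = 58.4°
tan(βl) = 1.63
Z_in = Z_0·(Z_L + jZ_0·tanβl)/(Z_0 + jZ_L·tanβl) = 8.14 − j84.6 Ω
Γ_s = (Z_in − Z_s)/(Z_in + Z_s) = (-66.9 − j84.6)/(83.1 − j84.6), |Γ_s| = 0.909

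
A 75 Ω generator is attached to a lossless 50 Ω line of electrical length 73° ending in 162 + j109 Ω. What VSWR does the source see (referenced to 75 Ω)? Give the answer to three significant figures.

tan(βl) = 3.27
Z_in = Z_0·(Z_L + jZ_0·tanβl)/(Z_0 + jZ_L·tanβl) = 12.6 − j22.6 Ω
Γ_s = (Z_in − Z_s)/(Z_in + Z_s) = (-62.4 − j22.6)/(87.6 − j22.6), |Γ_s| = 0.733
VSWR = (1 + |Γ_s|)/(1 − |Γ_s|)

VSWR ≈ 6.48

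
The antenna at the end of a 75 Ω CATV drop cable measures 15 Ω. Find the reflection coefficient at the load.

Γ = -0.667

Γ = (Z_L − Z_0)/(Z_L + Z_0) = (15 − 75)/(15 + 75) = -60/90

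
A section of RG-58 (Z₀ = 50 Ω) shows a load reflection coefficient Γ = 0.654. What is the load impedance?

Z_L ≈ 239 Ω

Z_L = Z_0·(1 + Γ)/(1 − Γ) = 50·(1.65)/(0.346)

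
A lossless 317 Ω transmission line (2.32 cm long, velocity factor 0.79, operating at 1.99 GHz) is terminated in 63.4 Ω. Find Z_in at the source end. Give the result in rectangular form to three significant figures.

λ = v/f = 0.79·c / 1.99 GHz = 0.119 m
βl = 2π·l/λ = 2π × 0.195 = 70.1°
tan(βl) = tan(70.1°) = 2.77
Z_in = Z_0·(Z_L + jZ_0·tanβl)/(Z_0 + jZ_L·tanβl)
     = 317·(63.4 + j877)/(317 + j175)

Z_in ≈ 420 + j645 Ω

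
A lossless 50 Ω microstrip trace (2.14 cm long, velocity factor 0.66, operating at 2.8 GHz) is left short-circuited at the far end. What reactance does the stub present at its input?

X_in ≈ -146 Ω (capacitive)

λ = v/f = 0.66·c / 2.8 GHz = 0.0707 m
βl = 2π·l/λ = 2π × 0.303 = 109°
tan(βl) = -2.91
For a short-circuited stub, Z_in = jZ_0·tan(βl)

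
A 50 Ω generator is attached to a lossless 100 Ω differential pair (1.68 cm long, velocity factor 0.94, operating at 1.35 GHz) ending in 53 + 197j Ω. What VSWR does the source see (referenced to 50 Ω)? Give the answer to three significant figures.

VSWR ≈ 19.2

λ = v/f = 0.94·c / 1.35 GHz = 0.209 m
βl = 2π·l/λ = 2π × 0.0804 = 29°
tan(βl) = 0.553
Z_in = Z_0·(Z_L + jZ_0·tanβl)/(Z_0 + jZ_L·tanβl) = 736 − j406 Ω
Γ_s = (Z_in − Z_s)/(Z_in + Z_s) = (686 − j406)/(786 − j406), |Γ_s| = 0.901
VSWR = (1 + |Γ_s|)/(1 − |Γ_s|)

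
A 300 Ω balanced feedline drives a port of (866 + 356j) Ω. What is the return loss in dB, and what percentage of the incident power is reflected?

Γ = (566 + j356)/(1166 + j356), |Γ| = 0.548
RL = −20·log₁₀(0.548) = 5.22 dB
P_refl/P_inc = |Γ|² = 0.301

RL ≈ 5.22 dB; 30.1% of incident power reflected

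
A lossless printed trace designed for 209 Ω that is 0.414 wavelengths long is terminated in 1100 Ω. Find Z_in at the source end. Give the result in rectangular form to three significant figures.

Z_in ≈ 136 + j305 Ω

βl = 2π × 0.414 = 149°
tan(βl) = tan(149°) = -0.6
Z_in = Z_0·(Z_L + jZ_0·tanβl)/(Z_0 + jZ_L·tanβl)
     = 209·(1100 − j125)/(209 − j660)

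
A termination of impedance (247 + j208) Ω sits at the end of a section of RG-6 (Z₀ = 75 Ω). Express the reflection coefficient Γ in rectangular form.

Γ ≈ 0.671 + j0.212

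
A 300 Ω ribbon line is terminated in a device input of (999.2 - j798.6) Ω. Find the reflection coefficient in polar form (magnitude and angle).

Γ = (Z_L − Z_0)/(Z_L + Z_0) = (699.2 − j798.6)/(1299 − j798.6)
|Γ| = 1060/1530 = 0.696

Γ ≈ 0.696 ∠ -17.2°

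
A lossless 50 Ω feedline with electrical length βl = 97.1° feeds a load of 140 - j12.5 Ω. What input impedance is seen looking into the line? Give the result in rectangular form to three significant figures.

tan(βl) = tan(97.1°) = -8.03
Z_in = Z_0·(Z_L + jZ_0·tanβl)/(Z_0 + jZ_L·tanβl)
     = 50·(140 − j414)/(-50.4 − j1120)

Z_in ≈ 18.1 + j7.04 Ω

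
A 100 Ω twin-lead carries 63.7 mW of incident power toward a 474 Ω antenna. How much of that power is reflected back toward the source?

Γ = (474 − 100)/(474 + 100) = 0.652
|Γ|² = 0.425
P_refl = |Γ|²·P_inc = 27 mW, P_del = (1 − |Γ|²)·P_inc = 36.7 mW

P_reflected ≈ 27 mW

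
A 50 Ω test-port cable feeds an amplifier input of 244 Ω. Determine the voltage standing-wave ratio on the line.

VSWR ≈ 4.88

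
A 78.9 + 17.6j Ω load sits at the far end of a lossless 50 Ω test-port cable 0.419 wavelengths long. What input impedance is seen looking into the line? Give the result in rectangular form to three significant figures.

βl = 2π × 0.419 = 151°
tan(βl) = tan(151°) = -0.558
Z_in = Z_0·(Z_L + jZ_0·tanβl)/(Z_0 + jZ_L·tanβl)
     = 50·(78.9 − j10.3)/(59.8 − j44)

Z_in ≈ 46.9 + j25.9 Ω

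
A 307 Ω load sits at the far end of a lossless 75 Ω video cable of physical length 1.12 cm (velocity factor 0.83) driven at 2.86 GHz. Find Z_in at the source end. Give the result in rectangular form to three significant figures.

λ = v/f = 0.83·c / 2.86 GHz = 0.0871 m
βl = 2π·l/λ = 2π × 0.129 = 46.3°
tan(βl) = tan(46.3°) = 1.05
Z_in = Z_0·(Z_L + jZ_0·tanβl)/(Z_0 + jZ_L·tanβl)
     = 75·(307 + j78.5)/(75 + j321)

Z_in ≈ 33.2 − j63.9 Ω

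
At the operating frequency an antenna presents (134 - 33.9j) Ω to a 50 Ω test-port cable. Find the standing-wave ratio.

Γ = (Z_L − Z_0)/(Z_L + Z_0) = (84 − j33.9)/(184 − j33.9)
|Γ| = 90.6/187 = 0.484
VSWR = (1 + |Γ|)/(1 − |Γ|) = 1.48/0.516

VSWR ≈ 2.88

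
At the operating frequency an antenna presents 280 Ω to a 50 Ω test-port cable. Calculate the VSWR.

VSWR ≈ 5.6

For a purely resistive load, VSWR = R_L/Z_0 or Z_0/R_L (whichever > 1) = 280/50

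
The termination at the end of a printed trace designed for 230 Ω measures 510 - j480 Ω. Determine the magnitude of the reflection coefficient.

|Γ| ≈ 0.63

Γ = (Z_L − Z_0)/(Z_L + Z_0) = (280 − j480)/(740 − j480)
|Γ| = 556/882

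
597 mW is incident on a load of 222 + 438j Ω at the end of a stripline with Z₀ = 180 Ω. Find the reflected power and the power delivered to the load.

P_reflected ≈ 327 mW; P_delivered ≈ 270 mW

|Γ| = |(42 + j438)/(402 + j438)| = 0.74
|Γ|² = 0.548
P_refl = |Γ|²·P_inc = 327 mW, P_del = (1 − |Γ|²)·P_inc = 270 mW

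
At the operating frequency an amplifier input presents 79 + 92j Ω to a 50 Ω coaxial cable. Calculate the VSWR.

Γ = (Z_L − Z_0)/(Z_L + Z_0) = (29 + j92)/(129 + j92)
|Γ| = 96.5/158 = 0.609
VSWR = (1 + |Γ|)/(1 − |Γ|) = 1.61/0.391

VSWR ≈ 4.11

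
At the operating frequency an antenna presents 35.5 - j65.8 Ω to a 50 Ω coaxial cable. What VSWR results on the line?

VSWR ≈ 4.33

Γ = (Z_L − Z_0)/(Z_L + Z_0) = (-14.5 − j65.8)/(85.5 − j65.8)
|Γ| = 67.4/108 = 0.625
VSWR = (1 + |Γ|)/(1 − |Γ|) = 1.62/0.375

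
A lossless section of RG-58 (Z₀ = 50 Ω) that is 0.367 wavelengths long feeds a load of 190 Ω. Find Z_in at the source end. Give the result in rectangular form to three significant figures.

Z_in ≈ 22.6 + j39.8 Ω

βl = 2π × 0.367 = 132°
tan(βl) = tan(132°) = -1.11
Z_in = Z_0·(Z_L + jZ_0·tanβl)/(Z_0 + jZ_L·tanβl)
     = 50·(190 − j55.3)/(50 − j210)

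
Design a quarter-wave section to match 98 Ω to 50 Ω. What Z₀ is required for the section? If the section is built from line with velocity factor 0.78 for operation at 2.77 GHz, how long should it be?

Z_qwt = √(Z_0·R_L) = √(50 × 98) = √4900
λ = 0.78·c/f = 0.0845 m, so l = λ/4 = 0.0211 m

Z_qwt ≈ 70 Ω; length ≈ 2.11 cm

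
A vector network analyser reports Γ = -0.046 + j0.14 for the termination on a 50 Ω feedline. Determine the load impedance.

Z_L ≈ 43.9 + j12.6 Ω

Z_L = Z_0·(1 + Γ)/(1 − Γ) = 50·(0.954 + j0.14)/(1.05 − j0.14)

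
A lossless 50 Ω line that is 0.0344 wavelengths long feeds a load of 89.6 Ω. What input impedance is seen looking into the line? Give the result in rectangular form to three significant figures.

βl = 2π × 0.0344 = 12.4°
tan(βl) = tan(12.4°) = 0.22
Z_in = Z_0·(Z_L + jZ_0·tanβl)/(Z_0 + jZ_L·tanβl)
     = 50·(89.6 + j11)/(50 + j19.7)

Z_in ≈ 81.3 − j21 Ω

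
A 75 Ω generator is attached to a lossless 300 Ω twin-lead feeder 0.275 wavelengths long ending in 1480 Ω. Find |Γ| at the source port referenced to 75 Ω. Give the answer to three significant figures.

βl = 2π × 0.275 = 99°
tan(βl) = -6.31
Z_in = Z_0·(Z_L + jZ_0·tanβl)/(Z_0 + jZ_L·tanβl) = 62.3 + j45.5 Ω
Γ_s = (Z_in − Z_s)/(Z_in + Z_s) = (-12.7 + j45.5)/(137 + j45.5), |Γ_s| = 0.327

|Γ| ≈ 0.327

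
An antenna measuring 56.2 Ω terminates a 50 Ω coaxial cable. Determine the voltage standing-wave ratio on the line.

VSWR ≈ 1.12

For a purely resistive load, VSWR = R_L/Z_0 or Z_0/R_L (whichever > 1) = 56.2/50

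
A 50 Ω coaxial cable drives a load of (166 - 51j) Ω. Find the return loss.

Γ = (116 − j51)/(216 − j51), |Γ| = 0.571
RL = −20·log₁₀|Γ| = −20·log₁₀(0.571)

RL ≈ 4.87 dB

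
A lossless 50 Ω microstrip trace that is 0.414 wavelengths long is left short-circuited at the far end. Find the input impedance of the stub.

Z_in ≈ −j30 Ω

βl = 2π × 0.414 = 149°
tan(βl) = -0.6
For a short-circuited stub, Z_in = jZ_0·tan(βl)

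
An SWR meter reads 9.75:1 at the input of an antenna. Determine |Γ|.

|Γ| = (S − 1)/(S + 1) = (9.75 − 1)/(9.75 + 1) = 8.75/10.8

|Γ| ≈ 0.814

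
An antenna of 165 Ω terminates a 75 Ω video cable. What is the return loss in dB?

Γ = (165 − 75)/(165 + 75) = 0.375
RL = −20·log₁₀|Γ| = −20·log₁₀(0.375)

RL ≈ 8.52 dB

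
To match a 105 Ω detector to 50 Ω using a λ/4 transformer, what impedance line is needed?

Z_qwt ≈ 72.5 Ω

Z_qwt = √(Z_0·R_L) = √(50 × 105) = √5250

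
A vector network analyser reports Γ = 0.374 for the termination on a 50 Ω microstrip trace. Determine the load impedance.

Z_L = Z_0·(1 + Γ)/(1 − Γ) = 50·(1.37)/(0.626)

Z_L ≈ 110 Ω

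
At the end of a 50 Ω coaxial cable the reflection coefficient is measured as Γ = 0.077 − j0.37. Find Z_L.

Z_L ≈ 43.3 − j37.4 Ω

Z_L = Z_0·(1 + Γ)/(1 − Γ) = 50·(1.08 − j0.37)/(0.923 + j0.37)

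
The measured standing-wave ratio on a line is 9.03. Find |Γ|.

|Γ| = (S − 1)/(S + 1) = (9.03 − 1)/(9.03 + 1) = 8.03/10

|Γ| ≈ 0.801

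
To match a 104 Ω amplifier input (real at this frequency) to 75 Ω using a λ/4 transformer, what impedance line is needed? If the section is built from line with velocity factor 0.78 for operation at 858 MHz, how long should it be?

Z_qwt ≈ 88.3 Ω; length ≈ 6.82 cm

Z_qwt = √(Z_0·R_L) = √(75 × 104) = √7800
λ = 0.78·c/f = 0.273 m, so l = λ/4 = 0.0682 m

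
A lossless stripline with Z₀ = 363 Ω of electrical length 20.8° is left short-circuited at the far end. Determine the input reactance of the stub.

X_in ≈ 138 Ω (inductive)

tan(βl) = 0.38
For a short-circuited stub, Z_in = jZ_0·tan(βl)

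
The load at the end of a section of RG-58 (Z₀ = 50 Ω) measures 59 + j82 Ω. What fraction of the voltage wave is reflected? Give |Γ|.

Γ = (Z_L − Z_0)/(Z_L + Z_0) = (9 + j82)/(109 + j82)
|Γ| = 82.5/136

|Γ| ≈ 0.605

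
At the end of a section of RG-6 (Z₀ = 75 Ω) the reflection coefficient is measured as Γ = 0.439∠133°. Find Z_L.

Z_L = Z_0·(1 + Γ)/(1 − Γ) = 75·(0.701 + j0.321)/(1.3 − j0.321)

Z_L ≈ 33.8 + j26.9 Ω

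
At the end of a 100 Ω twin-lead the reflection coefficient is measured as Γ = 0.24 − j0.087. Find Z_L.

Z_L ≈ 160 − j29.7 Ω

Z_L = Z_0·(1 + Γ)/(1 − Γ) = 100·(1.24 − j0.087)/(0.76 + j0.087)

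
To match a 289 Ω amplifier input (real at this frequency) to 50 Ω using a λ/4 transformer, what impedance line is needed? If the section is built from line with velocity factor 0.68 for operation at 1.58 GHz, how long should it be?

Z_qwt ≈ 120 Ω; length ≈ 3.23 cm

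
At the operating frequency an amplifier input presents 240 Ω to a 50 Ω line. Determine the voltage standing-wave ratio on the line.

Γ = (240 − 50)/(240 + 50) = 0.655
VSWR = (1 + 0.655)/(1 − 0.655)

VSWR ≈ 4.8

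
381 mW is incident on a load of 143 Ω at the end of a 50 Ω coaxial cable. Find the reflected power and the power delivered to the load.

P_reflected ≈ 88.5 mW; P_delivered ≈ 293 mW

Γ = (143 − 50)/(143 + 50) = 0.482
|Γ|² = 0.232
P_refl = |Γ|²·P_inc = 88.5 mW, P_del = (1 − |Γ|²)·P_inc = 293 mW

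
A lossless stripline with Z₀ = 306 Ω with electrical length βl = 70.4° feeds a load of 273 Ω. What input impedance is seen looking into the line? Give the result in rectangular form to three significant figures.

tan(βl) = tan(70.4°) = 2.81
Z_in = Z_0·(Z_L + jZ_0·tanβl)/(Z_0 + jZ_L·tanβl)
     = 306·(273 + j859)/(306 + j767)

Z_in ≈ 333 + j24.1 Ω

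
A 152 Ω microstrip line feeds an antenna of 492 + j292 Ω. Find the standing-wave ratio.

Γ = (Z_L − Z_0)/(Z_L + Z_0) = (340 + j292)/(644 + j292)
|Γ| = 448/707 = 0.634
VSWR = (1 + |Γ|)/(1 − |Γ|) = 1.63/0.366

VSWR ≈ 4.46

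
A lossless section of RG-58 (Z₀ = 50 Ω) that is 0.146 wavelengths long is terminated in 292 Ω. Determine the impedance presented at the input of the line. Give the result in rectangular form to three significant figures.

βl = 2π × 0.146 = 52.6°
tan(βl) = tan(52.6°) = 1.31
Z_in = Z_0·(Z_L + jZ_0·tanβl)/(Z_0 + jZ_L·tanβl)
     = 50·(292 + j65.3)/(50 + j381)

Z_in ≈ 13.4 − j36.5 Ω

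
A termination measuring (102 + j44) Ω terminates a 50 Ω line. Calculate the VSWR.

VSWR ≈ 2.51

Γ = (Z_L − Z_0)/(Z_L + Z_0) = (52 + j44)/(152 + j44)
|Γ| = 68.1/158 = 0.43
VSWR = (1 + |Γ|)/(1 − |Γ|) = 1.43/0.57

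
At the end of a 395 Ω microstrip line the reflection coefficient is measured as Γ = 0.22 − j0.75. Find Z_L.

Z_L ≈ 131 − j506 Ω

Z_L = Z_0·(1 + Γ)/(1 − Γ) = 395·(1.22 − j0.75)/(0.78 + j0.75)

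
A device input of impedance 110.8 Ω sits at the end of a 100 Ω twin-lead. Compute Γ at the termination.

Γ = 0.0512

Γ = (Z_L − Z_0)/(Z_L + Z_0) = (110.8 − 100)/(110.8 + 100) = 10.8/210.8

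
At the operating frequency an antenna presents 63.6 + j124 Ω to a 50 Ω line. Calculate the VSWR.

VSWR ≈ 6.75

Γ = (Z_L − Z_0)/(Z_L + Z_0) = (13.6 + j124)/(113.6 + j124)
|Γ| = 125/168 = 0.742
VSWR = (1 + |Γ|)/(1 − |Γ|) = 1.74/0.258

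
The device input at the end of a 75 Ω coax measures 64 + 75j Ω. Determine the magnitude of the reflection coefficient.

|Γ| ≈ 0.48

Γ = (Z_L − Z_0)/(Z_L + Z_0) = (-11 + j75)/(139 + j75)
|Γ| = 75.8/158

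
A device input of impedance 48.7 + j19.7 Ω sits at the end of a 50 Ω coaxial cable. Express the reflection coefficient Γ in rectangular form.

Γ = (Z_L − Z_0)/(Z_L + Z_0) = (-1.3 + j19.7)/(98.7 + j19.7)

Γ ≈ 0.0256 + j0.194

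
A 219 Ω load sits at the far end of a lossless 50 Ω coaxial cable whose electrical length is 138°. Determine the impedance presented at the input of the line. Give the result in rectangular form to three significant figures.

Z_in ≈ 24 + j49.5 Ω

tan(βl) = tan(138°) = -0.9
Z_in = Z_0·(Z_L + jZ_0·tanβl)/(Z_0 + jZ_L·tanβl)
     = 50·(219 − j45)/(50 − j197)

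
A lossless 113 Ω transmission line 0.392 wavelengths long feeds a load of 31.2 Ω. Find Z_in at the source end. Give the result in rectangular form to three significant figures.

βl = 2π × 0.392 = 141°
tan(βl) = tan(141°) = -0.806
Z_in = Z_0·(Z_L + jZ_0·tanβl)/(Z_0 + jZ_L·tanβl)
     = 113·(31.2 − j91.1)/(113 − j25.2)

Z_in ≈ 49.1 − j80.2 Ω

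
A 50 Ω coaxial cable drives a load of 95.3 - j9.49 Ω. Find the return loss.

RL ≈ 9.96 dB

Γ = (45.3 − j9.49)/(145.3 − j9.49), |Γ| = 0.318
RL = −20·log₁₀|Γ| = −20·log₁₀(0.318)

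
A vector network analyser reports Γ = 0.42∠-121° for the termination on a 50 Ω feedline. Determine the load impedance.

Z_L ≈ 25.6 − j22.4 Ω

Z_L = Z_0·(1 + Γ)/(1 − Γ) = 50·(0.784 − j0.36)/(1.22 + j0.36)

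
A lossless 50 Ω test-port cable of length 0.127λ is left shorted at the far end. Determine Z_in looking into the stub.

βl = 2π × 0.127 = 45.7°
tan(βl) = 1.03
For a shorted stub, Z_in = jZ_0·tan(βl)

Z_in ≈ +j51.3 Ω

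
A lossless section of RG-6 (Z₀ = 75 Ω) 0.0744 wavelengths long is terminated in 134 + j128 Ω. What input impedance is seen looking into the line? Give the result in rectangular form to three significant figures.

Z_in ≈ 202 − j118 Ω

βl = 2π × 0.0744 = 26.8°
tan(βl) = tan(26.8°) = 0.505
Z_in = Z_0·(Z_L + jZ_0·tanβl)/(Z_0 + jZ_L·tanβl)
     = 75·(134 + j166)/(10.4 + j67.6)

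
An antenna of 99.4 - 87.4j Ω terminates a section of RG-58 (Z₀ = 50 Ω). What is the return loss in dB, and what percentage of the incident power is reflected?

Γ = (49.4 − j87.4)/(149.4 − j87.4), |Γ| = 0.58
RL = −20·log₁₀(0.58) = 4.73 dB
P_refl/P_inc = |Γ|² = 0.336

RL ≈ 4.73 dB; 33.6% of incident power reflected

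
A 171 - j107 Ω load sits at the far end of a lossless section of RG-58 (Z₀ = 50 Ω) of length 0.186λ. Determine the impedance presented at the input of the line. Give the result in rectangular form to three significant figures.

βl = 2π × 0.186 = 67°
tan(βl) = tan(67°) = 2.35
Z_in = Z_0·(Z_L + jZ_0·tanβl)/(Z_0 + jZ_L·tanβl)
     = 50·(171 + j10.6)/(302 + j402)

Z_in ≈ 11 − j13 Ω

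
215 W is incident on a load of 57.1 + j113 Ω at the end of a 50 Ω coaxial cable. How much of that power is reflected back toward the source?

|Γ| = |(7.1 + j113)/(107.1 + j113)| = 0.727
|Γ|² = 0.529
P_refl = |Γ|²·P_inc = 114 W, P_del = (1 − |Γ|²)·P_inc = 101 W

P_reflected ≈ 114 W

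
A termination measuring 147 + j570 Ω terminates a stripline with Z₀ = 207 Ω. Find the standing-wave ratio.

Γ = (Z_L − Z_0)/(Z_L + Z_0) = (-60 + j570)/(354 + j570)
|Γ| = 573/671 = 0.854
VSWR = (1 + |Γ|)/(1 − |Γ|) = 1.85/0.146

VSWR ≈ 12.7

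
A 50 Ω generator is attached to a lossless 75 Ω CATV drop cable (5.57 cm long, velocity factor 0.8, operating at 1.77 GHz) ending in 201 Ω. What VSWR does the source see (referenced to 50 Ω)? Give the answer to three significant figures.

VSWR ≈ 3.43

λ = v/f = 0.8·c / 1.77 GHz = 0.136 m
βl = 2π·l/λ = 2π × 0.411 = 148°
tan(βl) = -0.628
Z_in = Z_0·(Z_L + jZ_0·tanβl)/(Z_0 + jZ_L·tanβl) = 73.2 + j76 Ω
Γ_s = (Z_in − Z_s)/(Z_in + Z_s) = (23.2 + j76)/(123 + j76), |Γ_s| = 0.549
VSWR = (1 + |Γ_s|)/(1 − |Γ_s|)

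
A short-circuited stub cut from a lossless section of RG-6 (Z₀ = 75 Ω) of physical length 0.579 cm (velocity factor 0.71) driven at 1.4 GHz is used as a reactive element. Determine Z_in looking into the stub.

Z_in ≈ +j18.3 Ω

λ = v/f = 0.71·c / 1.4 GHz = 0.152 m
βl = 2π·l/λ = 2π × 0.0381 = 13.7°
tan(βl) = 0.244
For a short-circuited stub, Z_in = jZ_0·tan(βl)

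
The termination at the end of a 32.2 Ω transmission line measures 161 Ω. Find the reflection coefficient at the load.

Γ = 0.667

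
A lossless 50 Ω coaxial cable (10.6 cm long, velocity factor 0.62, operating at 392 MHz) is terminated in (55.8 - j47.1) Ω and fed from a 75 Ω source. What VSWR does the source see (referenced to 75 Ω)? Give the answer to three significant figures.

VSWR ≈ 3.38

λ = v/f = 0.62·c / 392 MHz = 0.474 m
βl = 2π·l/λ = 2π × 0.223 = 80.4°
tan(βl) = 5.93
Z_in = Z_0·(Z_L + jZ_0·tanβl)/(Z_0 + jZ_L·tanβl) = 23.1 + j14.6 Ω
Γ_s = (Z_in − Z_s)/(Z_in + Z_s) = (-51.9 + j14.6)/(98.1 + j14.6), |Γ_s| = 0.543
VSWR = (1 + |Γ_s|)/(1 − |Γ_s|)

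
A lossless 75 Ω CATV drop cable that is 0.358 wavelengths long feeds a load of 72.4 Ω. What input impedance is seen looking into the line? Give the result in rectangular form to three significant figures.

Z_in ≈ 75.5 − j2.6 Ω

βl = 2π × 0.358 = 129°
tan(βl) = tan(129°) = -1.24
Z_in = Z_0·(Z_L + jZ_0·tanβl)/(Z_0 + jZ_L·tanβl)
     = 75·(72.4 − j93)/(75 − j89.8)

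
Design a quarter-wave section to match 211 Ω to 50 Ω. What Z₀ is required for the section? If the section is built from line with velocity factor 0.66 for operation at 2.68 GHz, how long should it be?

Z_qwt ≈ 103 Ω; length ≈ 1.85 cm

Z_qwt = √(Z_0·R_L) = √(50 × 211) = √10550
λ = 0.66·c/f = 0.0739 m, so l = λ/4 = 0.0185 m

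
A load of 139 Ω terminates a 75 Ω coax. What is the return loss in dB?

RL ≈ 10.5 dB

Γ = (139 − 75)/(139 + 75) = 0.299
RL = −20·log₁₀|Γ| = −20·log₁₀(0.299)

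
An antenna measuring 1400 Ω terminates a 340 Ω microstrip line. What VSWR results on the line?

For a purely resistive load, VSWR = R_L/Z_0 or Z_0/R_L (whichever > 1) = 1400/340

VSWR ≈ 4.12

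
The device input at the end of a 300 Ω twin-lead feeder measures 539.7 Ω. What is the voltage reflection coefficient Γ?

Γ = 0.285

Γ = (Z_L − Z_0)/(Z_L + Z_0) = (539.7 − 300)/(539.7 + 300) = 239.7/839.7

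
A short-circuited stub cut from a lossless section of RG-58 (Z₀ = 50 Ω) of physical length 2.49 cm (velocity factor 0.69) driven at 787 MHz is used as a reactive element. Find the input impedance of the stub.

λ = v/f = 0.69·c / 787 MHz = 0.263 m
βl = 2π·l/λ = 2π × 0.0947 = 34.1°
tan(βl) = 0.677
For a short-circuited stub, Z_in = jZ_0·tan(βl)

Z_in ≈ +j33.8 Ω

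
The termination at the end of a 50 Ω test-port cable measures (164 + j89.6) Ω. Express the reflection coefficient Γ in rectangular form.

Γ ≈ 0.602 + j0.166

Γ = (Z_L − Z_0)/(Z_L + Z_0) = (114 + j89.6)/(214 + j89.6)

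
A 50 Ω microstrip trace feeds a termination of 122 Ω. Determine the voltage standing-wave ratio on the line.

VSWR ≈ 2.44

Γ = (122 − 50)/(122 + 50) = 0.419
VSWR = (1 + 0.419)/(1 − 0.419)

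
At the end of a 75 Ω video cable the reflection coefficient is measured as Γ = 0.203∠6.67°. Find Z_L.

Z_L = Z_0·(1 + Γ)/(1 − Γ) = 75·(1.2 + j0.0236)/(0.798 − j0.0236)

Z_L ≈ 113 + j5.54 Ω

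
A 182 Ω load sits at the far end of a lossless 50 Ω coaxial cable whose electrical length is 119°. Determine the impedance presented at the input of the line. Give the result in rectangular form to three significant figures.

tan(βl) = tan(119°) = -1.8
Z_in = Z_0·(Z_L + jZ_0·tanβl)/(Z_0 + jZ_L·tanβl)
     = 50·(182 − j90.2)/(50 − j328)

Z_in ≈ 17.5 + j25 Ω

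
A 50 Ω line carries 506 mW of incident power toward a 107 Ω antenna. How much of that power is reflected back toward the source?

P_reflected ≈ 66.7 mW

Γ = (107 − 50)/(107 + 50) = 0.363
|Γ|² = 0.132
P_refl = |Γ|²·P_inc = 66.7 mW, P_del = (1 − |Γ|²)·P_inc = 439 mW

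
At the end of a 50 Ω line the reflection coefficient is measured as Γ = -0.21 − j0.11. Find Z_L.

Z_L = Z_0·(1 + Γ)/(1 − Γ) = 50·(0.79 − j0.11)/(1.21 + j0.11)

Z_L ≈ 32 − j7.45 Ω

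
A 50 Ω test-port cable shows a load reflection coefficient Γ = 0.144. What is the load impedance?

Z_L = Z_0·(1 + Γ)/(1 − Γ) = 50·(1.14)/(0.856)

Z_L ≈ 66.8 Ω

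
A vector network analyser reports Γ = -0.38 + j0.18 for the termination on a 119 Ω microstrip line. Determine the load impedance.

Z_L = Z_0·(1 + Γ)/(1 − Γ) = 119·(0.62 + j0.18)/(1.38 − j0.18)

Z_L ≈ 50.6 + j22.1 Ω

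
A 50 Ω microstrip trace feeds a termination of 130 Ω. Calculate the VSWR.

VSWR ≈ 2.6

Γ = (130 − 50)/(130 + 50) = 0.444
VSWR = (1 + 0.444)/(1 − 0.444)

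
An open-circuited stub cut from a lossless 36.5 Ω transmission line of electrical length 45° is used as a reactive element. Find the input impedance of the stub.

Z_in ≈ −j36.5 Ω

tan(βl) = 1
For an open-circuited stub, Z_in = −jZ_0·cot(βl) = −jZ_0/tan(βl)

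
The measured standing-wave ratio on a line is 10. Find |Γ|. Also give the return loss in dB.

|Γ| = (S − 1)/(S + 1) = (10 − 1)/(10 + 1) = 9/11
RL = −20·log₁₀|Γ| = −20·log₁₀(0.818)

|Γ| ≈ 0.818; return loss ≈ 1.74 dB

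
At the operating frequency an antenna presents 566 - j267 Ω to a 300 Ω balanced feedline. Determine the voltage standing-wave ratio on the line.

Γ = (Z_L − Z_0)/(Z_L + Z_0) = (266 − j267)/(866 − j267)
|Γ| = 377/906 = 0.416
VSWR = (1 + |Γ|)/(1 − |Γ|) = 1.42/0.584

VSWR ≈ 2.42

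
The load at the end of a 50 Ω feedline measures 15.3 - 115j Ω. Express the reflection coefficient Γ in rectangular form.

Γ ≈ 0.627 − j0.658

Γ = (Z_L − Z_0)/(Z_L + Z_0) = (-34.7 − j115)/(65.3 − j115)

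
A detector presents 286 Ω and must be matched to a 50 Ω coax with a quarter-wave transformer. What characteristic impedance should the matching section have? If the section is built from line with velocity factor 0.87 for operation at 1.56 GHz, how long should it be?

Z_qwt = √(Z_0·R_L) = √(50 × 286) = √14300
λ = 0.87·c/f = 0.167 m, so l = λ/4 = 0.0418 m

Z_qwt ≈ 120 Ω; length ≈ 4.18 cm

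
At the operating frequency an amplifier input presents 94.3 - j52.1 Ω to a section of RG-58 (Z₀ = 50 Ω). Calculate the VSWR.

VSWR ≈ 2.61

Γ = (Z_L − Z_0)/(Z_L + Z_0) = (44.3 − j52.1)/(144.3 − j52.1)
|Γ| = 68.4/153 = 0.446
VSWR = (1 + |Γ|)/(1 − |Γ|) = 1.45/0.554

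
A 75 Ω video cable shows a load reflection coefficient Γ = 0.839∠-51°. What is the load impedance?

Z_L = Z_0·(1 + Γ)/(1 − Γ) = 75·(1.53 − j0.652)/(0.472 + j0.652)

Z_L ≈ 34.3 − j151 Ω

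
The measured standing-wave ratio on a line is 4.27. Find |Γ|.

|Γ| = (S − 1)/(S + 1) = (4.27 − 1)/(4.27 + 1) = 3.27/5.27

|Γ| ≈ 0.62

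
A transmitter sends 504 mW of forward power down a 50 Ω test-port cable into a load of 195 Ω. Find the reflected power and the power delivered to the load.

Γ = (195 − 50)/(195 + 50) = 0.592
|Γ|² = 0.35
P_refl = |Γ|²·P_inc = 177 mW, P_del = (1 − |Γ|²)·P_inc = 327 mW

P_reflected ≈ 177 mW; P_delivered ≈ 327 mW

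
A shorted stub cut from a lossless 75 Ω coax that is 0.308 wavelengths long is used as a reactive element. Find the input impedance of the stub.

βl = 2π × 0.308 = 111°
tan(βl) = -2.62
For a shorted stub, Z_in = jZ_0·tan(βl)

Z_in ≈ −j197 Ω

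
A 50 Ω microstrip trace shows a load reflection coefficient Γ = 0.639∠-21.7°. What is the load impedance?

Z_L ≈ 134 − j107 Ω

Z_L = Z_0·(1 + Γ)/(1 − Γ) = 50·(1.59 − j0.236)/(0.406 + j0.236)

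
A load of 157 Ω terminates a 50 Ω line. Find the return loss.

RL ≈ 5.73 dB

Γ = (157 − 50)/(157 + 50) = 0.517
RL = −20·log₁₀|Γ| = −20·log₁₀(0.517)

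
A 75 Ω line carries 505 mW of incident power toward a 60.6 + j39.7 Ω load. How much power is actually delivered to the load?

P_delivered ≈ 460 mW

|Γ| = |(-14.4 + j39.7)/(135.6 + j39.7)| = 0.299
|Γ|² = 0.0893
P_refl = |Γ|²·P_inc = 45.1 mW, P_del = (1 − |Γ|²)·P_inc = 460 mW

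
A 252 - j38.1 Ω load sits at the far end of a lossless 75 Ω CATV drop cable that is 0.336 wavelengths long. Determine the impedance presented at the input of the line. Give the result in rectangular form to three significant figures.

βl = 2π × 0.336 = 121°
tan(βl) = tan(121°) = -1.67
Z_in = Z_0·(Z_L + jZ_0·tanβl)/(Z_0 + jZ_L·tanβl)
     = 75·(252 − j163)/(11.5 − j420)

Z_in ≈ 30.3 + j44.2 Ω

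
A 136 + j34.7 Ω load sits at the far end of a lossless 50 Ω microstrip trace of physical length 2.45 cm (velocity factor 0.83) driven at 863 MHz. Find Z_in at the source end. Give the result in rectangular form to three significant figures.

Z_in ≈ 62.6 − j61.6 Ω

λ = v/f = 0.83·c / 863 MHz = 0.289 m
βl = 2π·l/λ = 2π × 0.0849 = 30.6°
tan(βl) = tan(30.6°) = 0.591
Z_in = Z_0·(Z_L + jZ_0·tanβl)/(Z_0 + jZ_L·tanβl)
     = 50·(136 + j64.2)/(29.5 + j80.3)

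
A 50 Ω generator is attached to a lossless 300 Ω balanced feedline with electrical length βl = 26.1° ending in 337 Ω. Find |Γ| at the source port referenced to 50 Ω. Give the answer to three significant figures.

tan(βl) = 0.49
Z_in = Z_0·(Z_L + jZ_0·tanβl)/(Z_0 + jZ_L·tanβl) = 321 − j29.5 Ω
Γ_s = (Z_in − Z_s)/(Z_in + Z_s) = (271 − j29.5)/(371 − j29.5), |Γ_s| = 0.732

|Γ| ≈ 0.732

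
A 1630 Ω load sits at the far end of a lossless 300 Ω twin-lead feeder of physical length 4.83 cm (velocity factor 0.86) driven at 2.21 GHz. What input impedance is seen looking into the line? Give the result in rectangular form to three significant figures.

Z_in ≈ 190 + j440 Ω

λ = v/f = 0.86·c / 2.21 GHz = 0.117 m
βl = 2π·l/λ = 2π × 0.414 = 149°
tan(βl) = tan(149°) = -0.602
Z_in = Z_0·(Z_L + jZ_0·tanβl)/(Z_0 + jZ_L·tanβl)
     = 300·(1630 − j181)/(300 − j982)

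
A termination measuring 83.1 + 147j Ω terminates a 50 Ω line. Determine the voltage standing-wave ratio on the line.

VSWR ≈ 7.33

Γ = (Z_L − Z_0)/(Z_L + Z_0) = (33.1 + j147)/(133.1 + j147)
|Γ| = 151/198 = 0.76
VSWR = (1 + |Γ|)/(1 − |Γ|) = 1.76/0.24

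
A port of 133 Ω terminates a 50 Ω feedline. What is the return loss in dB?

RL ≈ 6.87 dB

Γ = (133 − 50)/(133 + 50) = 0.454
RL = −20·log₁₀|Γ| = −20·log₁₀(0.454)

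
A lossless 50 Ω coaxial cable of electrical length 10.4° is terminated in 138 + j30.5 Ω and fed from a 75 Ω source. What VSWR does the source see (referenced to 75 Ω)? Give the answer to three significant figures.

tan(βl) = 0.184
Z_in = Z_0·(Z_L + jZ_0·tanβl)/(Z_0 + jZ_L·tanβl) = 136 − j33.2 Ω
Γ_s = (Z_in − Z_s)/(Z_in + Z_s) = (61.5 − j33.2)/(211 − j33.2), |Γ_s| = 0.326
VSWR = (1 + |Γ_s|)/(1 − |Γ_s|)

VSWR ≈ 1.97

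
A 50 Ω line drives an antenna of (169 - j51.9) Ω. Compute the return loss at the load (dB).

RL ≈ 4.78 dB

Γ = (119 − j51.9)/(219 − j51.9), |Γ| = 0.577
RL = −20·log₁₀|Γ| = −20·log₁₀(0.577)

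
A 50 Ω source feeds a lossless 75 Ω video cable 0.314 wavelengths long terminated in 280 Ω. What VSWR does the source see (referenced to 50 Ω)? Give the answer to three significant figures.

βl = 2π × 0.314 = 113°
tan(βl) = -2.35
Z_in = Z_0·(Z_L + jZ_0·tanβl)/(Z_0 + jZ_L·tanβl) = 23.4 + j29.2 Ω
Γ_s = (Z_in − Z_s)/(Z_in + Z_s) = (-26.6 + j29.2)/(73.4 + j29.2), |Γ_s| = 0.5
VSWR = (1 + |Γ_s|)/(1 − |Γ_s|)

VSWR ≈ 3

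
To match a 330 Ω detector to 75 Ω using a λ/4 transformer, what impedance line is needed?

Z_qwt = √(Z_0·R_L) = √(75 × 330) = √24750

Z_qwt ≈ 157 Ω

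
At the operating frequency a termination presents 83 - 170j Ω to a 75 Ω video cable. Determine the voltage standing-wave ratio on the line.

Γ = (Z_L − Z_0)/(Z_L + Z_0) = (8 − j170)/(158 − j170)
|Γ| = 170/232 = 0.733
VSWR = (1 + |Γ|)/(1 − |Γ|) = 1.73/0.267

VSWR ≈ 6.5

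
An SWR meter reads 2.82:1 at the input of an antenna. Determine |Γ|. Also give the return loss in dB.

|Γ| = (S − 1)/(S + 1) = (2.82 − 1)/(2.82 + 1) = 1.82/3.82
RL = −20·log₁₀|Γ| = −20·log₁₀(0.476)

|Γ| ≈ 0.476; return loss ≈ 6.44 dB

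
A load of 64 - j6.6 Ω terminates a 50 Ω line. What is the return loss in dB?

RL ≈ 17.4 dB

Γ = (14 − j6.6)/(114 − j6.6), |Γ| = 0.136
RL = −20·log₁₀|Γ| = −20·log₁₀(0.136)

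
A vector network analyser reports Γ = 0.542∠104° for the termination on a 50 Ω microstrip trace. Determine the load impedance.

Z_L = Z_0·(1 + Γ)/(1 − Γ) = 50·(0.869 + j0.526)/(1.13 − j0.526)

Z_L ≈ 22.7 + j33.8 Ω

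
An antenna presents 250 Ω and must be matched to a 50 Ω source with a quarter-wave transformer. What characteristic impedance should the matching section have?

Z_qwt = √(Z_0·R_L) = √(50 × 250) = √12500

Z_qwt ≈ 112 Ω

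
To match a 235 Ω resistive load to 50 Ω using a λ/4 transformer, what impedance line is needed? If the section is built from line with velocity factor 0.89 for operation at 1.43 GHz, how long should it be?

Z_qwt ≈ 108 Ω; length ≈ 4.67 cm

Z_qwt = √(Z_0·R_L) = √(50 × 235) = √11750
λ = 0.89·c/f = 0.187 m, so l = λ/4 = 0.0467 m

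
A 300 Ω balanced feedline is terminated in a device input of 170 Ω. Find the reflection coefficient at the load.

Γ = (Z_L − Z_0)/(Z_L + Z_0) = (170 − 300)/(170 + 300) = -130/470

Γ = -0.277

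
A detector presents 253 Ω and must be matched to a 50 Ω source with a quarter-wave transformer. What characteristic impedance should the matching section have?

Z_qwt = √(Z_0·R_L) = √(50 × 253) = √12650

Z_qwt ≈ 112 Ω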